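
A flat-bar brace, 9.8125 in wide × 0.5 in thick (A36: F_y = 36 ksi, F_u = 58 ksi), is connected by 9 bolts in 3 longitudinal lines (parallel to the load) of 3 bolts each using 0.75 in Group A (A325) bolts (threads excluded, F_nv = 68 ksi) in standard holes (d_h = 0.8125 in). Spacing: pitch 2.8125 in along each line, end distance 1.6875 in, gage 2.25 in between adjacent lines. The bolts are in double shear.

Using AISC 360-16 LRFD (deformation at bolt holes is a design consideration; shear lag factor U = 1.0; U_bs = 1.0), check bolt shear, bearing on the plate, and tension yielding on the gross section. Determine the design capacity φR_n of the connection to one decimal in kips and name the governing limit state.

Bolt shear: A_b = π(0.75)²/4 = 0.44179 in². φR_n = 0.75 × 68 × 0.44179 × 9 × 2 = 405.6 kips.
Bearing (0.5 in plate, F_u = 58 ksi): end bolts L_c = 1.6875 − 0.8125/2 = 1.28125, R_n = min(1.2×1.28125×0.5×58, 2.4×0.75×0.5×58) = 44.588 kips/bolt; interior L_c = 2.8125 − 0.8125 = 2, R_n = 52.2 kips/bolt. φR_n = 0.75 × (3×44.588 + 6×52.2) = 335.2 kips.
Tension yield (gross): A_g = 9.8125×0.5 = 4.9063 in². φR_n = 0.90 × 36 × 4.9063 = 159.0 kips.
Governing: min(405.6, 335.2, 159.0) = 159.0 kips → gross-section yield.

159.0 kips (gross-section yield governs)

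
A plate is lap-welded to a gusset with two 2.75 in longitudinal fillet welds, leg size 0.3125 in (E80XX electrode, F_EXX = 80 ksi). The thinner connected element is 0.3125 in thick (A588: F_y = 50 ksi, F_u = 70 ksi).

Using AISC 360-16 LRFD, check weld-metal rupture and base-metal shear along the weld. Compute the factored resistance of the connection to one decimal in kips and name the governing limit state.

Weld metal: throat = 0.707×0.3125 = 0.22094 in, L = 2×2.75 = 5.5 in. φR_n = 0.75 × 0.6 × 80 × 0.22094 × 5.5 = 43.7 kips.
Base metal shear (0.3125 in plate): yield φR_n = 1.0×0.6×50×0.3125×5.5 = 51.6 kips; rupture φR_n = 0.75×0.6×70×0.3125×5.5 = 54.1 kips; take 51.6 kips (yield).
Governing: min(43.7, 51.6) = 43.7 kips → weld metal.

43.7 kips (weld metal governs)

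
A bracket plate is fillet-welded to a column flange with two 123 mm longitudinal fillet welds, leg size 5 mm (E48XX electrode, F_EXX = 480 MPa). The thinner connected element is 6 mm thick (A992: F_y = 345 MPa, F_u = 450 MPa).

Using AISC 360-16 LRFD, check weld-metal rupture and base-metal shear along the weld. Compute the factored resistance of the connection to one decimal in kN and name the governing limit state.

187.8 kN (weld metal governs)

Weld metal: throat = 0.707×5 = 3.535 mm, L = 2×123 = 246 mm. φR_n = 0.75 × 0.6 × 480 × 3.535 × 246 = 187.8 kN.
Base metal shear (6 mm plate): yield φR_n = 1.0×0.6×345×6×246 = 305.5 kN; rupture φR_n = 0.75×0.6×450×6×246 = 298.9 kN; take 298.9 kN (rupture).
Governing: min(187.8, 298.9) = 187.8 kN → weld metal.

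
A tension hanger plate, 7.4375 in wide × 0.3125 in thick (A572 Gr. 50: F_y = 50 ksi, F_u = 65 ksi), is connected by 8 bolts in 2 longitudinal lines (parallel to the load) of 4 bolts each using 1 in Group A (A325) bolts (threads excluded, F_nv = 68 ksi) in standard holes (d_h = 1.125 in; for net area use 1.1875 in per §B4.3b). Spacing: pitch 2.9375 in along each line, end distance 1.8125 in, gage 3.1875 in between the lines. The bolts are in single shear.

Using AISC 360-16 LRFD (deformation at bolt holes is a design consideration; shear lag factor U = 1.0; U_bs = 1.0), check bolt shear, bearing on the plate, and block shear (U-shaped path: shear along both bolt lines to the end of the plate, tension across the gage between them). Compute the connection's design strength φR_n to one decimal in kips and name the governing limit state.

Bolt shear: A_b = π(1)²/4 = 0.7854 in². φR_n = 0.75 × 68 × 0.7854 × 8 × 1 = 320.4 kips.
Bearing (0.3125 in plate, F_u = 65 ksi): end bolts L_c = 1.8125 − 1.125/2 = 1.25, R_n = min(1.2×1.25×0.3125×65, 2.4×1×0.3125×65) = 30.469 kips/bolt; interior L_c = 2.9375 − 1.125 = 1.8125, R_n = 44.18 kips/bolt. φR_n = 0.75 × (2×30.469 + 6×44.18) = 244.5 kips.
Block shear: shear path 2×[1.8125+3×2.9375] = 2×10.625 in, A_gv = 6.6406, A_nv = 2×(10.625 − 3.5×1.1875)×0.3125 = 4.043 in²; tension across gage: (3.1875 − 1×1.1875)×0.3125 = 0.625 in². R_n = min(0.6×65×4.043, 0.6×50×6.6406) + 1.0×65×0.625 = min(157.68, 199.22) + 40.625 = 198.31 kips. φR_n = 0.75 × 198.31 = 148.7 kips.
Governing: min(320.4, 244.5, 148.7) = 148.7 kips → block shear.

148.7 kips (block shear governs)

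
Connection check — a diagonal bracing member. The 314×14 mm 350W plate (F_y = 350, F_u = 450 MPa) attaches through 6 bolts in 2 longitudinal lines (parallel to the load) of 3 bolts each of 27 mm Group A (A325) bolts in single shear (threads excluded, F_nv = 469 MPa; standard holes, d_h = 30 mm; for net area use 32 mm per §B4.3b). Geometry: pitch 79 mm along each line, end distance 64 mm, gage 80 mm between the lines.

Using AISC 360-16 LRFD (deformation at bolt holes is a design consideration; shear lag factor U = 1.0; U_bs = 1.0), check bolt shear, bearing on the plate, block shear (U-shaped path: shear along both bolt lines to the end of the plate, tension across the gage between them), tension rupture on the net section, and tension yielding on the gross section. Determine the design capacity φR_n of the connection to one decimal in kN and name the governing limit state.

1031.9 kN (block shear governs)

Bolt shear: A_b = π(27)²/4 = 572.56 mm². φR_n = 0.75 × 469 × 572.56 × 6 × 1 = 1208.4 kN.
Bearing (14 mm plate, F_u = 450 MPa): end bolts L_c = 64 − 30/2 = 49, R_n = min(1.2×49×14×450, 2.4×27×14×450) = 370.44 kN/bolt; interior L_c = 79 − 30 = 49, R_n = 370.44 kN/bolt. φR_n = 0.75 × (2×370.44 + 4×370.44) = 1667.0 kN.
Block shear: shear path 2×[64+2×79] = 2×222 mm, A_gv = 6216, A_nv = 2×(222 − 2.5×32)×14 = 3976 mm²; tension across gage: (80 − 1×32)×14 = 672 mm². R_n = min(0.6×450×3976, 0.6×350×6216) + 1.0×450×672 = min(1073.5, 1305.4) + 302.4 = 1375.9 kN. φR_n = 0.75 × 1375.9 = 1031.9 kN.
Tension rupture (net): A_n = (314 − 2×32)×14 = 3500 mm² (U = 1.0, A_e = A_n). φR_n = 0.75 × 450 × 3500 = 1181.3 kN.
Tension yield (gross): A_g = 314×14 = 4396 mm². φR_n = 0.90 × 350 × 4396 = 1384.7 kN.
Governing: min(1208.4, 1667.0, 1031.9, 1181.3, 1384.7) = 1031.9 kN → block shear.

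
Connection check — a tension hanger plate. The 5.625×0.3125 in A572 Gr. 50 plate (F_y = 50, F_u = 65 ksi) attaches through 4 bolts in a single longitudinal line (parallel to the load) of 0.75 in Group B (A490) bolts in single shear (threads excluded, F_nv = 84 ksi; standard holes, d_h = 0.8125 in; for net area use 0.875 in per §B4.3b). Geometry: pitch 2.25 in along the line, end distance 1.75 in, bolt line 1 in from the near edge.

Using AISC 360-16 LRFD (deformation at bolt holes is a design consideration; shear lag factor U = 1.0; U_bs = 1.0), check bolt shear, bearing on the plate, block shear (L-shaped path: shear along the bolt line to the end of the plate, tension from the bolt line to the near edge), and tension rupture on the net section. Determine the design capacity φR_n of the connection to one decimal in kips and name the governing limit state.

Bolt shear: A_b = π(0.75)²/4 = 0.44179 in². φR_n = 0.75 × 84 × 0.44179 × 4 × 1 = 111.3 kips.
Bearing (0.3125 in plate, F_u = 65 ksi): end bolts L_c = 1.75 − 0.8125/2 = 1.34375, R_n = min(1.2×1.34375×0.3125×65, 2.4×0.75×0.3125×65) = 32.754 kips/bolt; interior L_c = 2.25 − 0.8125 = 1.4375, R_n = 35.039 kips/bolt. φR_n = 0.75 × (1×32.754 + 3×35.039) = 103.4 kips.
Block shear: shear path 1×[1.75+3×2.25] = 1×8.5 in, A_gv = 2.6563, A_nv = 1×(8.5 − 3.5×0.875)×0.3125 = 1.6992 in²; tension to near edge: (1 − 0.5×0.875)×0.3125 = 0.17578 in². R_n = min(0.6×65×1.6992, 0.6×50×2.6563) + 1.0×65×0.17578 = min(66.269, 79.689) + 11.426 = 77.695 kips. φR_n = 0.75 × 77.695 = 58.3 kips.
Tension rupture (net): A_n = (5.625 − 1×0.875)×0.3125 = 1.4844 in² (U = 1.0, A_e = A_n). φR_n = 0.75 × 65 × 1.4844 = 72.4 kips.
Governing: min(111.3, 103.4, 58.3, 72.4) = 58.3 kips → block shear.

58.3 kips (block shear governs)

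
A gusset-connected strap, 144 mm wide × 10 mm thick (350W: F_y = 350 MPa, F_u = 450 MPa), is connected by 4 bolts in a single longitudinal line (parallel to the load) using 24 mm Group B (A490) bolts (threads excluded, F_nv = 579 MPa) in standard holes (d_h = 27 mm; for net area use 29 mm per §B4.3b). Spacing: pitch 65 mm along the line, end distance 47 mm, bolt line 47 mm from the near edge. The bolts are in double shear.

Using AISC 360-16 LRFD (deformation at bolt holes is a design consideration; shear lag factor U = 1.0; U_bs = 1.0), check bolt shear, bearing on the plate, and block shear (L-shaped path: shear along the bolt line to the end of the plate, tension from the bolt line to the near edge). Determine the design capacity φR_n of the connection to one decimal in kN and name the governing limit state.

394.2 kN (block shear governs)

Bolt shear: A_b = π(24)²/4 = 452.39 mm². φR_n = 0.75 × 579 × 452.39 × 4 × 2 = 1571.6 kN.
Bearing (10 mm plate, F_u = 450 MPa): end bolts L_c = 47 − 27/2 = 33.5, R_n = min(1.2×33.5×10×450, 2.4×24×10×450) = 180.9 kN/bolt; interior L_c = 65 − 27 = 38, R_n = 205.2 kN/bolt. φR_n = 0.75 × (1×180.9 + 3×205.2) = 597.4 kN.
Block shear: shear path 1×[47+3×65] = 1×242 mm, A_gv = 2420, A_nv = 1×(242 − 3.5×29)×10 = 1405 mm²; tension to near edge: (47 − 0.5×29)×10 = 325 mm². R_n = min(0.6×450×1405, 0.6×350×2420) + 1.0×450×325 = min(379.35, 508.2) + 146.25 = 525.6 kN. φR_n = 0.75 × 525.6 = 394.2 kN.
Governing: min(1571.6, 597.4, 394.2) = 394.2 kN → block shear.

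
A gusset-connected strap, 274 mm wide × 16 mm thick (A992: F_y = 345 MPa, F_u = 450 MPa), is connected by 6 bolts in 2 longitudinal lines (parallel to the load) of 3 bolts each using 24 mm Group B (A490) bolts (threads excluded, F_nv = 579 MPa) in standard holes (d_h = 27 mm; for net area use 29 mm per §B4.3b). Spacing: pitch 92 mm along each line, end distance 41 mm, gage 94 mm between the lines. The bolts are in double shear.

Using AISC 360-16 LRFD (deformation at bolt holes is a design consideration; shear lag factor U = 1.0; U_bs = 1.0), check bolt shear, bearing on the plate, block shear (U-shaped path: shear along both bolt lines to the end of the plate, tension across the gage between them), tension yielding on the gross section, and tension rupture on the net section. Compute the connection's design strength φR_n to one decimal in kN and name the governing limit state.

Bolt shear: A_b = π(24)²/4 = 452.39 mm². φR_n = 0.75 × 579 × 452.39 × 6 × 2 = 2357.4 kN.
Bearing (16 mm plate, F_u = 450 MPa): end bolts L_c = 41 − 27/2 = 27.5, R_n = min(1.2×27.5×16×450, 2.4×24×16×450) = 237.6 kN/bolt; interior L_c = 92 − 27 = 65, R_n = 414.72 kN/bolt. φR_n = 0.75 × (2×237.6 + 4×414.72) = 1600.6 kN.
Block shear: shear path 2×[41+2×92] = 2×225 mm, A_gv = 7200, A_nv = 2×(225 − 2.5×29)×16 = 4880 mm²; tension across gage: (94 − 1×29)×16 = 1040 mm². R_n = min(0.6×450×4880, 0.6×345×7200) + 1.0×450×1040 = min(1317.6, 1490.4) + 468 = 1785.6 kN. φR_n = 0.75 × 1785.6 = 1339.2 kN.
Tension yield (gross): A_g = 274×16 = 4384 mm². φR_n = 0.90 × 345 × 4384 = 1361.2 kN.
Tension rupture (net): A_n = (274 − 2×29)×16 = 3456 mm² (U = 1.0, A_e = A_n). φR_n = 0.75 × 450 × 3456 = 1166.4 kN.
Governing: min(2357.4, 1600.6, 1339.2, 1361.2, 1166.4) = 1166.4 kN → net-section rupture.

1166.4 kN (net-section rupture governs)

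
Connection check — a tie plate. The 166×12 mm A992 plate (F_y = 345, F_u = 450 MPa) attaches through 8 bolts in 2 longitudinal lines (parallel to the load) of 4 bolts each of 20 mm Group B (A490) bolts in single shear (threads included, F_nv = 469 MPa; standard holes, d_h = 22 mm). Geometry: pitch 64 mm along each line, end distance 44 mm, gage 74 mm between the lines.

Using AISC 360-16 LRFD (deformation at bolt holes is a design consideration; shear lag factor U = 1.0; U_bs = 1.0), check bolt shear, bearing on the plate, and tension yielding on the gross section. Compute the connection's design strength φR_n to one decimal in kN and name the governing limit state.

618.5 kN (gross-section yield governs)

Bolt shear: A_b = π(20)²/4 = 314.16 mm². φR_n = 0.75 × 469 × 314.16 × 8 × 1 = 884.0 kN.
Bearing (12 mm plate, F_u = 450 MPa): end bolts L_c = 44 − 22/2 = 33, R_n = min(1.2×33×12×450, 2.4×20×12×450) = 213.84 kN/bolt; interior L_c = 64 − 22 = 42, R_n = 259.2 kN/bolt. φR_n = 0.75 × (2×213.84 + 6×259.2) = 1487.2 kN.
Tension yield (gross): A_g = 166×12 = 1992 mm². φR_n = 0.90 × 345 × 1992 = 618.5 kN.
Governing: min(884.0, 1487.2, 618.5) = 618.5 kN → gross-section yield.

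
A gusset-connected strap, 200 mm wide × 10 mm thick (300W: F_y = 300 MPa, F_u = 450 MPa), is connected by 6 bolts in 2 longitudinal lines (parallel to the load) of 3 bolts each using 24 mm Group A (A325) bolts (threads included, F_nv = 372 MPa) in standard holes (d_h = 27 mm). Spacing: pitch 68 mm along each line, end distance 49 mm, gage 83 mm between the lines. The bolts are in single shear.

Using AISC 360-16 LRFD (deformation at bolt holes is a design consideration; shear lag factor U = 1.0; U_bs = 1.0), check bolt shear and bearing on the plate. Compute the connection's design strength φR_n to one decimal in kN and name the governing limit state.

Bolt shear: A_b = π(24)²/4 = 452.39 mm². φR_n = 0.75 × 372 × 452.39 × 6 × 1 = 757.3 kN.
Bearing (10 mm plate, F_u = 450 MPa): end bolts L_c = 49 − 27/2 = 35.5, R_n = min(1.2×35.5×10×450, 2.4×24×10×450) = 191.7 kN/bolt; interior L_c = 68 − 27 = 41, R_n = 221.4 kN/bolt. φR_n = 0.75 × (2×191.7 + 4×221.4) = 951.8 kN.
Governing: min(757.3, 951.8) = 757.3 kN → bolt shear.

757.3 kN (bolt shear governs)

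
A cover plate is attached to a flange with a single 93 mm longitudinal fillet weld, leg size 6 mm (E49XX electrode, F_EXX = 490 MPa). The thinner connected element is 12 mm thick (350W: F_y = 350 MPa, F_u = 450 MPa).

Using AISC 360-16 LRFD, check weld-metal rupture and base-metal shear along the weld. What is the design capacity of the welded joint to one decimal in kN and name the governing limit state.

Weld metal: throat = 0.707×6 = 4.242 mm, L = 93 mm. φR_n = 0.75 × 0.6 × 490 × 4.242 × 93 = 87.0 kN.
Base metal shear (12 mm plate): yield φR_n = 1.0×0.6×350×12×93 = 234.4 kN; rupture φR_n = 0.75×0.6×450×12×93 = 226.0 kN; take 226.0 kN (rupture).
Governing: min(87.0, 226.0) = 87.0 kN → weld metal.

87.0 kN (weld metal governs)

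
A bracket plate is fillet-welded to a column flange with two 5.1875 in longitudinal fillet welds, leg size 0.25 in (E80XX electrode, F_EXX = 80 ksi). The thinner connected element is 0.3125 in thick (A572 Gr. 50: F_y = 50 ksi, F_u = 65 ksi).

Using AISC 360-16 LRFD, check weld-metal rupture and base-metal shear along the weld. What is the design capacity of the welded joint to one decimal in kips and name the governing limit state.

66.0 kips (weld metal governs)

Weld metal: throat = 0.707×0.25 = 0.17675 in, L = 2×5.1875 = 10.375 in. φR_n = 0.75 × 0.6 × 80 × 0.17675 × 10.375 = 66.0 kips.
Base metal shear (0.3125 in plate): yield φR_n = 1.0×0.6×50×0.3125×10.375 = 97.3 kips; rupture φR_n = 0.75×0.6×65×0.3125×10.375 = 94.8 kips; take 94.8 kips (rupture).
Governing: min(66.0, 94.8) = 66.0 kips → weld metal.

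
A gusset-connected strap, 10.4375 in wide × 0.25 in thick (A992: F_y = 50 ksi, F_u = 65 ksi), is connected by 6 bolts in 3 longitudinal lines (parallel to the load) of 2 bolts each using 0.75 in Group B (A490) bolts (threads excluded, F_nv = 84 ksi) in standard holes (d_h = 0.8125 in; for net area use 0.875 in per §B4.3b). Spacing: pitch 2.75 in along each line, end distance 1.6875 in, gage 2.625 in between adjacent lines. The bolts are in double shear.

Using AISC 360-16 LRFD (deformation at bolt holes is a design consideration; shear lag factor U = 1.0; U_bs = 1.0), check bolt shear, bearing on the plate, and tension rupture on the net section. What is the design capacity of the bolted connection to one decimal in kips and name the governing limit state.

Bolt shear: A_b = π(0.75)²/4 = 0.44179 in². φR_n = 0.75 × 84 × 0.44179 × 6 × 2 = 334.0 kips.
Bearing (0.25 in plate, F_u = 65 ksi): end bolts L_c = 1.6875 − 0.8125/2 = 1.28125, R_n = min(1.2×1.28125×0.25×65, 2.4×0.75×0.25×65) = 24.984 kips/bolt; interior L_c = 2.75 − 0.8125 = 1.9375, R_n = 29.25 kips/bolt. φR_n = 0.75 × (3×24.984 + 3×29.25) = 122.0 kips.
Tension rupture (net): A_n = (10.4375 − 3×0.875)×0.25 = 1.9531 in² (U = 1.0, A_e = A_n). φR_n = 0.75 × 65 × 1.9531 = 95.2 kips.
Governing: min(334.0, 122.0, 95.2) = 95.2 kips → net-section rupture.

95.2 kips (net-section rupture governs)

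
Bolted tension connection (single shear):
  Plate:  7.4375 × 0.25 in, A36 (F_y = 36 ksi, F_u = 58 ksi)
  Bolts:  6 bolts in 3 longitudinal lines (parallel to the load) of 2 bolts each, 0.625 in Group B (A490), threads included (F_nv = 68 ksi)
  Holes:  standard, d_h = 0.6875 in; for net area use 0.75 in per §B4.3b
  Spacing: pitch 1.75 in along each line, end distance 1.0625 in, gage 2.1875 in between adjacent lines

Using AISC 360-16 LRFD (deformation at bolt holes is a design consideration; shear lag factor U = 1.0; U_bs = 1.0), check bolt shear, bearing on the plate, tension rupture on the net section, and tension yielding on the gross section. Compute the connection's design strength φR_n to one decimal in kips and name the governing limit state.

56.4 kips (net-section rupture governs)

Bolt shear: A_b = π(0.625)²/4 = 0.3068 in². φR_n = 0.75 × 68 × 0.3068 × 6 × 1 = 93.9 kips.
Bearing (0.25 in plate, F_u = 58 ksi): end bolts L_c = 1.0625 − 0.6875/2 = 0.71875, R_n = min(1.2×0.71875×0.25×58, 2.4×0.625×0.25×58) = 12.506 kips/bolt; interior L_c = 1.75 − 0.6875 = 1.0625, R_n = 18.488 kips/bolt. φR_n = 0.75 × (3×12.506 + 3×18.488) = 69.7 kips.
Tension rupture (net): A_n = (7.4375 − 3×0.75)×0.25 = 1.2969 in² (U = 1.0, A_e = A_n). φR_n = 0.75 × 58 × 1.2969 = 56.4 kips.
Tension yield (gross): A_g = 7.4375×0.25 = 1.8594 in². φR_n = 0.90 × 36 × 1.8594 = 60.2 kips.
Governing: min(93.9, 69.7, 56.4, 60.2) = 56.4 kips → net-section rupture.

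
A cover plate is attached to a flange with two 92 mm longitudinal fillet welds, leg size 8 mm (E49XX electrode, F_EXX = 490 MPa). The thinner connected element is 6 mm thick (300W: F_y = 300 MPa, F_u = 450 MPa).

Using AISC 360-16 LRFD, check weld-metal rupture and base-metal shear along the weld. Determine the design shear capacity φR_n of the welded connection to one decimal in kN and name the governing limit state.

198.7 kN (base-metal shear governs)

Weld metal: throat = 0.707×8 = 5.656 mm, L = 2×92 = 184 mm. φR_n = 0.75 × 0.6 × 490 × 5.656 × 184 = 229.5 kN.
Base metal shear (6 mm plate): yield φR_n = 1.0×0.6×300×6×184 = 198.7 kN; rupture φR_n = 0.75×0.6×450×6×184 = 223.6 kN; take 198.7 kN (yield).
Governing: min(229.5, 198.7) = 198.7 kN → base-metal shear.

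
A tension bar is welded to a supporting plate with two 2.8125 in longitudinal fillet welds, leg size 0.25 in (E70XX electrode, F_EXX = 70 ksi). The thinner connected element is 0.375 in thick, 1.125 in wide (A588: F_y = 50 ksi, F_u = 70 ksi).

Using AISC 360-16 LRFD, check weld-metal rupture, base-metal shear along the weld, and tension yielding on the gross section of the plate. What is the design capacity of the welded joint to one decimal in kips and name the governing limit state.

Weld metal: throat = 0.707×0.25 = 0.17675 in, L = 2×2.8125 = 5.625 in. φR_n = 0.75 × 0.6 × 70 × 0.17675 × 5.625 = 31.3 kips.
Base metal shear (0.375 in plate): yield φR_n = 1.0×0.6×50×0.375×5.625 = 63.3 kips; rupture φR_n = 0.75×0.6×70×0.375×5.625 = 66.4 kips; take 63.3 kips (yield).
Tension yield (gross): A_g = 1.125×0.375 = 0.42188 in². φR_n = 0.90 × 50 × 0.42188 = 19.0 kips.
Governing: min(31.3, 63.3, 19.0) = 19.0 kips → gross-section yield.

19.0 kips (gross-section yield governs)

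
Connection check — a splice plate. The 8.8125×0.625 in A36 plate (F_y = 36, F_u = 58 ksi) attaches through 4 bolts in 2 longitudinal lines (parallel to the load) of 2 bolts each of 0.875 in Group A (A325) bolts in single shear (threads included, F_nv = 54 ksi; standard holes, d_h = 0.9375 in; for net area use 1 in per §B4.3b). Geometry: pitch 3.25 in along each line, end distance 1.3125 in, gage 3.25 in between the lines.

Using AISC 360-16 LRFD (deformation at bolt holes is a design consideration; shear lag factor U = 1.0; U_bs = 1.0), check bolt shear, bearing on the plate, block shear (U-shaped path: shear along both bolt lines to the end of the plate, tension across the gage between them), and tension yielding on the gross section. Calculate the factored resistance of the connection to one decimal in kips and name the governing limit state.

Bolt shear: A_b = π(0.875)²/4 = 0.60132 in². φR_n = 0.75 × 54 × 0.60132 × 4 × 1 = 97.4 kips.
Bearing (0.625 in plate, F_u = 58 ksi): end bolts L_c = 1.3125 − 0.9375/2 = 0.84375, R_n = min(1.2×0.84375×0.625×58, 2.4×0.875×0.625×58) = 36.703 kips/bolt; interior L_c = 3.25 − 0.9375 = 2.3125, R_n = 76.125 kips/bolt. φR_n = 0.75 × (2×36.703 + 2×76.125) = 169.2 kips.
Block shear: shear path 2×[1.3125+1×3.25] = 2×4.5625 in, A_gv = 5.7031, A_nv = 2×(4.5625 − 1.5×1)×0.625 = 3.8281 in²; tension across gage: (3.25 − 1×1)×0.625 = 1.4063 in². R_n = min(0.6×58×3.8281, 0.6×36×5.7031) + 1.0×58×1.4063 = min(133.22, 123.19) + 81.565 = 204.76 kips. φR_n = 0.75 × 204.76 = 153.6 kips.
Tension yield (gross): A_g = 8.8125×0.625 = 5.5078 in². φR_n = 0.90 × 36 × 5.5078 = 178.5 kips.
Governing: min(97.4, 169.2, 153.6, 178.5) = 97.4 kips → bolt shear.

97.4 kips (bolt shear governs)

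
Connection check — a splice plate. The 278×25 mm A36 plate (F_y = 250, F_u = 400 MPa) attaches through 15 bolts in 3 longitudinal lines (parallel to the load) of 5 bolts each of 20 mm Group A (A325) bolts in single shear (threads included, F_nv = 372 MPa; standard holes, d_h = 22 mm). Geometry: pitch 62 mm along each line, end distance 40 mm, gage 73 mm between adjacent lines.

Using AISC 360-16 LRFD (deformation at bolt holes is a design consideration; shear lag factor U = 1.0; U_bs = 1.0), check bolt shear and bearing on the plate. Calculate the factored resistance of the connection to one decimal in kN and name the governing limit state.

Bolt shear: A_b = π(20)²/4 = 314.16 mm². φR_n = 0.75 × 372 × 314.16 × 15 × 1 = 1314.8 kN.
Bearing (25 mm plate, F_u = 400 MPa): end bolts L_c = 40 − 22/2 = 29, R_n = min(1.2×29×25×400, 2.4×20×25×400) = 348 kN/bolt; interior L_c = 62 − 22 = 40, R_n = 480 kN/bolt. φR_n = 0.75 × (3×348 + 12×480) = 5103.0 kN.
Governing: min(1314.8, 5103.0) = 1314.8 kN → bolt shear.

1314.8 kN (bolt shear governs)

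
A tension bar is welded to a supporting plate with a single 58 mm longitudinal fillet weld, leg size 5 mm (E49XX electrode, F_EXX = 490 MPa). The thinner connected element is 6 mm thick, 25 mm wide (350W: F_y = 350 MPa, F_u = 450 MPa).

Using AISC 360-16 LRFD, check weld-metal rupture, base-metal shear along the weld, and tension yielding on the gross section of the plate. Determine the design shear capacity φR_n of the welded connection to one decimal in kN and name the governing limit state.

Weld metal: throat = 0.707×5 = 3.535 mm, L = 58 mm. φR_n = 0.75 × 0.6 × 490 × 3.535 × 58 = 45.2 kN.
Base metal shear (6 mm plate): yield φR_n = 1.0×0.6×350×6×58 = 73.1 kN; rupture φR_n = 0.75×0.6×450×6×58 = 70.5 kN; take 70.5 kN (rupture).
Tension yield (gross): A_g = 25×6 = 150 mm². φR_n = 0.90 × 350 × 150 = 47.3 kN.
Governing: min(45.2, 70.5, 47.3) = 45.2 kN → weld metal.

45.2 kN (weld metal governs)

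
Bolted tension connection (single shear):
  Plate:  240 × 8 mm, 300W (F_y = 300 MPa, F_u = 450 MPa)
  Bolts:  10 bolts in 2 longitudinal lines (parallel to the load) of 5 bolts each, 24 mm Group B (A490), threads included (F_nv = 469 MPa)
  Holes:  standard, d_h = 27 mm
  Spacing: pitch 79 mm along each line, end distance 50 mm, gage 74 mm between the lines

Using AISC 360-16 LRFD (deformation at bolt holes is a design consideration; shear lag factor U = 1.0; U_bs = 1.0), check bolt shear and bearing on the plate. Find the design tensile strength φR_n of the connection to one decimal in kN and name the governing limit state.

1480.7 kN (bearing governs)

Bolt shear: A_b = π(24)²/4 = 452.39 mm². φR_n = 0.75 × 469 × 452.39 × 10 × 1 = 1591.3 kN.
Bearing (8 mm plate, F_u = 450 MPa): end bolts L_c = 50 − 27/2 = 36.5, R_n = min(1.2×36.5×8×450, 2.4×24×8×450) = 157.68 kN/bolt; interior L_c = 79 − 27 = 52, R_n = 207.36 kN/bolt. φR_n = 0.75 × (2×157.68 + 8×207.36) = 1480.7 kN.
Governing: min(1591.3, 1480.7) = 1480.7 kN → bearing.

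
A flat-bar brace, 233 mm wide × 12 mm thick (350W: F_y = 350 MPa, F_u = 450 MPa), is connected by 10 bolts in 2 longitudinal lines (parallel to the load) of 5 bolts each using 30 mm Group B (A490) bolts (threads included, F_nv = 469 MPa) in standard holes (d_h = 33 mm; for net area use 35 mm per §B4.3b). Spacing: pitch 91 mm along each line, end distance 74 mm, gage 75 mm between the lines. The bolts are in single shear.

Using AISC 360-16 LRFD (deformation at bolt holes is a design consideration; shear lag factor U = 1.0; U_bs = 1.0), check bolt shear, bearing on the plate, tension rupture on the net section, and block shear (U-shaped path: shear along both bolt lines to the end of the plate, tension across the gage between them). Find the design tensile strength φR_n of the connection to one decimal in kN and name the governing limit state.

660.2 kN (net-section rupture governs)

Bolt shear: A_b = π(30)²/4 = 706.86 mm². φR_n = 0.75 × 469 × 706.86 × 10 × 1 = 2486.4 kN.
Bearing (12 mm plate, F_u = 450 MPa): end bolts L_c = 74 − 33/2 = 57.5, R_n = min(1.2×57.5×12×450, 2.4×30×12×450) = 372.6 kN/bolt; interior L_c = 91 − 33 = 58, R_n = 375.84 kN/bolt. φR_n = 0.75 × (2×372.6 + 8×375.84) = 2813.9 kN.
Tension rupture (net): A_n = (233 − 2×35)×12 = 1956 mm² (U = 1.0, A_e = A_n). φR_n = 0.75 × 450 × 1956 = 660.2 kN.
Block shear: shear path 2×[74+4×91] = 2×438 mm, A_gv = 10512, A_nv = 2×(438 − 4.5×35)×12 = 6732 mm²; tension across gage: (75 − 1×35)×12 = 480 mm². R_n = min(0.6×450×6732, 0.6×350×10512) + 1.0×450×480 = min(1817.6, 2207.5) + 216 = 2033.6 kN. φR_n = 0.75 × 2033.6 = 1525.2 kN.
Governing: min(2486.4, 2813.9, 660.2, 1525.2) = 660.2 kN → net-section rupture.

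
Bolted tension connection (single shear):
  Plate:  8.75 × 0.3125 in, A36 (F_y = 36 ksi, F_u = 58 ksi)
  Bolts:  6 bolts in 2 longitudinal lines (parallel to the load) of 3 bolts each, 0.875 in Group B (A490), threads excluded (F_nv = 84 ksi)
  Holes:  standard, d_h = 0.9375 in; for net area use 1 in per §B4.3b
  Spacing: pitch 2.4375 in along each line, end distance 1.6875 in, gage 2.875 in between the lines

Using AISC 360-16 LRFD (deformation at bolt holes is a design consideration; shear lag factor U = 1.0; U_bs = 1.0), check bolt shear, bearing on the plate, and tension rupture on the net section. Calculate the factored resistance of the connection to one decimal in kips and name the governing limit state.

Bolt shear: A_b = π(0.875)²/4 = 0.60132 in². φR_n = 0.75 × 84 × 0.60132 × 6 × 1 = 227.3 kips.
Bearing (0.3125 in plate, F_u = 58 ksi): end bolts L_c = 1.6875 − 0.9375/2 = 1.21875, R_n = min(1.2×1.21875×0.3125×58, 2.4×0.875×0.3125×58) = 26.508 kips/bolt; interior L_c = 2.4375 − 0.9375 = 1.5, R_n = 32.625 kips/bolt. φR_n = 0.75 × (2×26.508 + 4×32.625) = 137.6 kips.
Tension rupture (net): A_n = (8.75 − 2×1)×0.3125 = 2.1094 in² (U = 1.0, A_e = A_n). φR_n = 0.75 × 58 × 2.1094 = 91.8 kips.
Governing: min(227.3, 137.6, 91.8) = 91.8 kips → net-section rupture.

91.8 kips (net-section rupture governs)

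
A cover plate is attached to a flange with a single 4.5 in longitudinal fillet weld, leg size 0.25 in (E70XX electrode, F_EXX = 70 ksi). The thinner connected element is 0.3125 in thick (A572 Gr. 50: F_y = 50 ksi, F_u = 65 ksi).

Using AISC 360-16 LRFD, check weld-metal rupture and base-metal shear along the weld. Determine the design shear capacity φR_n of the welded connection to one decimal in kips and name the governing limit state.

25.1 kips (weld metal governs)

Weld metal: throat = 0.707×0.25 = 0.17675 in, L = 4.5 in. φR_n = 0.75 × 0.6 × 70 × 0.17675 × 4.5 = 25.1 kips.
Base metal shear (0.3125 in plate): yield φR_n = 1.0×0.6×50×0.3125×4.5 = 42.2 kips; rupture φR_n = 0.75×0.6×65×0.3125×4.5 = 41.1 kips; take 41.1 kips (rupture).
Governing: min(25.1, 41.1) = 25.1 kips → weld metal.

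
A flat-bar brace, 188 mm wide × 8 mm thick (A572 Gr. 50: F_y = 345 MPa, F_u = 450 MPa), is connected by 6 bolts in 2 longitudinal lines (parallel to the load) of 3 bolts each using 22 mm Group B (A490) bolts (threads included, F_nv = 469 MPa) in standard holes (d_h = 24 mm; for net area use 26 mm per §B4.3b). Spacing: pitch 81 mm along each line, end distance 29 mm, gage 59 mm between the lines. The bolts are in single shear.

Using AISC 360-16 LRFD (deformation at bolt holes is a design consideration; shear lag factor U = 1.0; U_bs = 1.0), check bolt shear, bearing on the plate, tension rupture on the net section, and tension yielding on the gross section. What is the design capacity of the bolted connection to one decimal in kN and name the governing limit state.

Bolt shear: A_b = π(22)²/4 = 380.13 mm². φR_n = 0.75 × 469 × 380.13 × 6 × 1 = 802.3 kN.
Bearing (8 mm plate, F_u = 450 MPa): end bolts L_c = 29 − 24/2 = 17, R_n = min(1.2×17×8×450, 2.4×22×8×450) = 73.44 kN/bolt; interior L_c = 81 − 24 = 57, R_n = 190.08 kN/bolt. φR_n = 0.75 × (2×73.44 + 4×190.08) = 680.4 kN.
Tension rupture (net): A_n = (188 − 2×26)×8 = 1088 mm² (U = 1.0, A_e = A_n). φR_n = 0.75 × 450 × 1088 = 367.2 kN.
Tension yield (gross): A_g = 188×8 = 1504 mm². φR_n = 0.90 × 345 × 1504 = 467.0 kN.
Governing: min(802.3, 680.4, 367.2, 467.0) = 367.2 kN → net-section rupture.

367.2 kN (net-section rupture governs)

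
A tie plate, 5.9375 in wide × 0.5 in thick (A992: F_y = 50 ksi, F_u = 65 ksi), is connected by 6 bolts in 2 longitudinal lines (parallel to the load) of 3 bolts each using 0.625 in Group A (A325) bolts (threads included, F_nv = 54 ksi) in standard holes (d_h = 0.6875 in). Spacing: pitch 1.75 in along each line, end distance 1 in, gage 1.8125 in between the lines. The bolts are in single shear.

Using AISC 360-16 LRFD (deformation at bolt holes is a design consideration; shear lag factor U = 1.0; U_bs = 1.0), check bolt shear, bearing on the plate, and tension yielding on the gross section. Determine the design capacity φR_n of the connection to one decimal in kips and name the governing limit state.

74.6 kips (bolt shear governs)

Bolt shear: A_b = π(0.625)²/4 = 0.3068 in². φR_n = 0.75 × 54 × 0.3068 × 6 × 1 = 74.6 kips.
Bearing (0.5 in plate, F_u = 65 ksi): end bolts L_c = 1 − 0.6875/2 = 0.65625, R_n = min(1.2×0.65625×0.5×65, 2.4×0.625×0.5×65) = 25.594 kips/bolt; interior L_c = 1.75 − 0.6875 = 1.0625, R_n = 41.438 kips/bolt. φR_n = 0.75 × (2×25.594 + 4×41.438) = 162.7 kips.
Tension yield (gross): A_g = 5.9375×0.5 = 2.9688 in². φR_n = 0.90 × 50 × 2.9688 = 133.6 kips.
Governing: min(74.6, 162.7, 133.6) = 74.6 kips → bolt shear.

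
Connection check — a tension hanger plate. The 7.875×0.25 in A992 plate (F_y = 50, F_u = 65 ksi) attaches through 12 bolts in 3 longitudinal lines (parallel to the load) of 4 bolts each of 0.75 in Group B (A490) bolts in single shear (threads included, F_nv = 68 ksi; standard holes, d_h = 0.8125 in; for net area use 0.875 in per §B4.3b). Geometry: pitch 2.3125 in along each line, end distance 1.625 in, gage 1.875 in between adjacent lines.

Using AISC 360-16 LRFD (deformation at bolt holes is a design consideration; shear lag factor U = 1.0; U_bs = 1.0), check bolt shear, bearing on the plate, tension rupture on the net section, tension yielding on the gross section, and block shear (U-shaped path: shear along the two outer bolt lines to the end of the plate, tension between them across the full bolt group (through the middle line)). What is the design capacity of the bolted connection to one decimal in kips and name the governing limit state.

64.0 kips (net-section rupture governs)

Bolt shear: A_b = π(0.75)²/4 = 0.44179 in². φR_n = 0.75 × 68 × 0.44179 × 12 × 1 = 270.4 kips.
Bearing (0.25 in plate, F_u = 65 ksi): end bolts L_c = 1.625 − 0.8125/2 = 1.21875, R_n = min(1.2×1.21875×0.25×65, 2.4×0.75×0.25×65) = 23.766 kips/bolt; interior L_c = 2.3125 − 0.8125 = 1.5, R_n = 29.25 kips/bolt. φR_n = 0.75 × (3×23.766 + 9×29.25) = 250.9 kips.
Tension rupture (net): A_n = (7.875 − 3×0.875)×0.25 = 1.3125 in² (U = 1.0, A_e = A_n). φR_n = 0.75 × 65 × 1.3125 = 64.0 kips.
Tension yield (gross): A_g = 7.875×0.25 = 1.9688 in². φR_n = 0.90 × 50 × 1.9688 = 88.6 kips.
Block shear: shear path 2×[1.625+3×2.3125] = 2×8.5625 in, A_gv = 4.2813, A_nv = 2×(8.5625 − 3.5×0.875)×0.25 = 2.75 in²; tension across gage: (3.75 − 2×0.875)×0.25 = 0.5 in². R_n = min(0.6×65×2.75, 0.6×50×4.2813) + 1.0×65×0.5 = min(107.25, 128.44) + 32.5 = 139.75 kips. φR_n = 0.75 × 139.75 = 104.8 kips.
Governing: min(270.4, 250.9, 64.0, 88.6, 104.8) = 64.0 kips → net-section rupture.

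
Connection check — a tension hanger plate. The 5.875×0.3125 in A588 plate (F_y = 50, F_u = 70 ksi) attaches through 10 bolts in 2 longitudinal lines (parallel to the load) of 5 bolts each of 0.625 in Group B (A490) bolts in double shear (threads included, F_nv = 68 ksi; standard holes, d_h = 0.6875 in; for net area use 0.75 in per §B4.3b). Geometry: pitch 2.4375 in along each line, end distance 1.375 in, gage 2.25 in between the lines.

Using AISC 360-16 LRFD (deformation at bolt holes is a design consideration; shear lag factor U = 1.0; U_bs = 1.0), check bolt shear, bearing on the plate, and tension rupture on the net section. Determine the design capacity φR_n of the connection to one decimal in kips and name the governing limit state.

Bolt shear: A_b = π(0.625)²/4 = 0.3068 in². φR_n = 0.75 × 68 × 0.3068 × 10 × 2 = 312.9 kips.
Bearing (0.3125 in plate, F_u = 70 ksi): end bolts L_c = 1.375 − 0.6875/2 = 1.03125, R_n = min(1.2×1.03125×0.3125×70, 2.4×0.625×0.3125×70) = 27.07 kips/bolt; interior L_c = 2.4375 − 0.6875 = 1.75, R_n = 32.813 kips/bolt. φR_n = 0.75 × (2×27.07 + 8×32.813) = 237.5 kips.
Tension rupture (net): A_n = (5.875 − 2×0.75)×0.3125 = 1.3672 in² (U = 1.0, A_e = A_n). φR_n = 0.75 × 70 × 1.3672 = 71.8 kips.
Governing: min(312.9, 237.5, 71.8) = 71.8 kips → net-section rupture.

71.8 kips (net-section rupture governs)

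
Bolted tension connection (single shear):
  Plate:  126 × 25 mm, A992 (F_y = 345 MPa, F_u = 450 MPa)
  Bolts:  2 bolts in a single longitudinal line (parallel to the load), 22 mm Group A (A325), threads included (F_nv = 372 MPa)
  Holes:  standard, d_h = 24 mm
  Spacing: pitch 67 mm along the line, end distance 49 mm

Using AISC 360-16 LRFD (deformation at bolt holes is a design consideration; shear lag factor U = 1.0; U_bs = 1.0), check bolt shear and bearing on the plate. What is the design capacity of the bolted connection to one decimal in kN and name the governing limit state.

Bolt shear: A_b = π(22)²/4 = 380.13 mm². φR_n = 0.75 × 372 × 380.13 × 2 × 1 = 212.1 kN.
Bearing (25 mm plate, F_u = 450 MPa): end bolts L_c = 49 − 24/2 = 37, R_n = min(1.2×37×25×450, 2.4×22×25×450) = 499.5 kN/bolt; interior L_c = 67 − 24 = 43, R_n = 580.5 kN/bolt. φR_n = 0.75 × (1×499.5 + 1×580.5) = 810.0 kN.
Governing: min(212.1, 810.0) = 212.1 kN → bolt shear.

212.1 kN (bolt shear governs)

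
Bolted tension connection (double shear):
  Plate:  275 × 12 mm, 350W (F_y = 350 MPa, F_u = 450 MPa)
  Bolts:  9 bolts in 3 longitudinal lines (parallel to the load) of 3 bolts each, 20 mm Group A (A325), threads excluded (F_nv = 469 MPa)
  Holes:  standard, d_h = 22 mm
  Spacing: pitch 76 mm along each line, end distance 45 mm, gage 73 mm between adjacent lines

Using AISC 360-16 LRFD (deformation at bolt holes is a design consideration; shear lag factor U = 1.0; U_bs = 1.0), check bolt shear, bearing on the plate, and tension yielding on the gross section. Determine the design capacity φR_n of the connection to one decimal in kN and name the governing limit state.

1039.5 kN (gross-section yield governs)

Bolt shear: A_b = π(20)²/4 = 314.16 mm². φR_n = 0.75 × 469 × 314.16 × 9 × 2 = 1989.1 kN.
Bearing (12 mm plate, F_u = 450 MPa): end bolts L_c = 45 − 22/2 = 34, R_n = min(1.2×34×12×450, 2.4×20×12×450) = 220.32 kN/bolt; interior L_c = 76 − 22 = 54, R_n = 259.2 kN/bolt. φR_n = 0.75 × (3×220.32 + 6×259.2) = 1662.1 kN.
Tension yield (gross): A_g = 275×12 = 3300 mm². φR_n = 0.90 × 350 × 3300 = 1039.5 kN.
Governing: min(1989.1, 1662.1, 1039.5) = 1039.5 kN → gross-section yield.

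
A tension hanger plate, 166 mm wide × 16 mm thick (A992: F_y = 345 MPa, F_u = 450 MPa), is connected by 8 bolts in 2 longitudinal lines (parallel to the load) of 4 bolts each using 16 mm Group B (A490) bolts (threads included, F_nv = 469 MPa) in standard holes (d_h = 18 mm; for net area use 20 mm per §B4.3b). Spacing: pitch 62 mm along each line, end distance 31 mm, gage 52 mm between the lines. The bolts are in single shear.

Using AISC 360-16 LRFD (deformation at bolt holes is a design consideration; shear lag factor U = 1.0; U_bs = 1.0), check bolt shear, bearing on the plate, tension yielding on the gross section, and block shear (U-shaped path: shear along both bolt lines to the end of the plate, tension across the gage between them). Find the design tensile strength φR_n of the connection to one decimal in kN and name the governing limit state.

Bolt shear: A_b = π(16)²/4 = 201.06 mm². φR_n = 0.75 × 469 × 201.06 × 8 × 1 = 565.8 kN.
Bearing (16 mm plate, F_u = 450 MPa): end bolts L_c = 31 − 18/2 = 22, R_n = min(1.2×22×16×450, 2.4×16×16×450) = 190.08 kN/bolt; interior L_c = 62 − 18 = 44, R_n = 276.48 kN/bolt. φR_n = 0.75 × (2×190.08 + 6×276.48) = 1529.3 kN.
Tension yield (gross): A_g = 166×16 = 2656 mm². φR_n = 0.90 × 345 × 2656 = 824.7 kN.
Block shear: shear path 2×[31+3×62] = 2×217 mm, A_gv = 6944, A_nv = 2×(217 − 3.5×20)×16 = 4704 mm²; tension across gage: (52 − 1×20)×16 = 512 mm². R_n = min(0.6×450×4704, 0.6×345×6944) + 1.0×450×512 = min(1270.1, 1437.4) + 230.4 = 1500.5 kN. φR_n = 0.75 × 1500.5 = 1125.4 kN.
Governing: min(565.8, 1529.3, 824.7, 1125.4) = 565.8 kN → bolt shear.

565.8 kN (bolt shear governs)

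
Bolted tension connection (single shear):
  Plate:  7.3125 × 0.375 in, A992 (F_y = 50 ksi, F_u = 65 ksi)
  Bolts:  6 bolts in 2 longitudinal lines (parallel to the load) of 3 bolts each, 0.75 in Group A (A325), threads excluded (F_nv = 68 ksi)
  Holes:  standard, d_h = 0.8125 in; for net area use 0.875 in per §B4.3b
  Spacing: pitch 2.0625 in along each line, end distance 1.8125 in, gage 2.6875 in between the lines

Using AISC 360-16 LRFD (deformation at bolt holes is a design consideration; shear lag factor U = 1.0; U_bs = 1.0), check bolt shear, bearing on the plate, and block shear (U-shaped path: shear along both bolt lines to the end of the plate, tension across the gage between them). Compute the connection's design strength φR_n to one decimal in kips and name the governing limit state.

Bolt shear: A_b = π(0.75)²/4 = 0.44179 in². φR_n = 0.75 × 68 × 0.44179 × 6 × 1 = 135.2 kips.
Bearing (0.375 in plate, F_u = 65 ksi): end bolts L_c = 1.8125 − 0.8125/2 = 1.40625, R_n = min(1.2×1.40625×0.375×65, 2.4×0.75×0.375×65) = 41.133 kips/bolt; interior L_c = 2.0625 − 0.8125 = 1.25, R_n = 36.563 kips/bolt. φR_n = 0.75 × (2×41.133 + 4×36.563) = 171.4 kips.
Block shear: shear path 2×[1.8125+2×2.0625] = 2×5.9375 in, A_gv = 4.4531, A_nv = 2×(5.9375 − 2.5×0.875)×0.375 = 2.8125 in²; tension across gage: (2.6875 − 1×0.875)×0.375 = 0.67969 in². R_n = min(0.6×65×2.8125, 0.6×50×4.4531) + 1.0×65×0.67969 = min(109.69, 133.59) + 44.18 = 153.87 kips. φR_n = 0.75 × 153.87 = 115.4 kips.
Governing: min(135.2, 171.4, 115.4) = 115.4 kips → block shear.

115.4 kips (block shear governs)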